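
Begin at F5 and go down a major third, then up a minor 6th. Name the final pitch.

A major third down from F5 is Db5.
A minor sixth up from Db5 is Bbb5.

Bbb5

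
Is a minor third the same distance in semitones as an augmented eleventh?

No

3 semitones (minor third) vs 18 semitones (augmented eleventh): not equal.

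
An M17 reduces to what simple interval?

Subtracting seven from the interval number removes an octave: 17 − 14 = 3.
That makes a major seventeenth a compound major third — 2 octaves plus a major third.

major 3rd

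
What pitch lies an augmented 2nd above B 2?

C double-sharp 3

Counting two letter names up from B lands on C.
An augmented second is 3 semitones; 3 semitones up from B2 gives C##3.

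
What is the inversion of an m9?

First reduce the compound minor ninth to its simple form, a minor second.
The rule of nine gives the new number: 9 − 2 = 7, so a second becomes a seventh.
The quality also flips — minor becomes major — giving a major seventh.

M7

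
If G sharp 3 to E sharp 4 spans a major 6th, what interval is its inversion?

Inverted interval numbers add to nine, so a sixth pairs with a third (6 + 3 = 9).
And major becomes minor under inversion, so we get a minor third.

minor 3rd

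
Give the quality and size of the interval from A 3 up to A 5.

A to A is the same letter name, plus 2 octaves — that makes it a fifteenth of some quality.
The perfect fifteenth spans 24 semitones, and A3 to A5 is exactly 24 semitones — so this is a perfect fifteenth.
(Equivalently, a compound perfect octave: a perfect octave plus an octave.)

perfect fifteenth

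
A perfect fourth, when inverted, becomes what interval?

perfect 5th

The rule of nine gives the new number: 9 − 4 = 5, so a fourth becomes a fifth.
Quality inverts too: perfect stays perfect. That makes the inversion a perfect fifth.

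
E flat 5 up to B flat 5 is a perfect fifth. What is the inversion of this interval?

The rule of nine gives the new number: 9 − 5 = 4, so a fifth becomes a fourth.
And perfect stays perfect under inversion, so we get a perfect fourth.

perfect 4th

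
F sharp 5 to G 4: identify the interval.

M7

Descending from F#5 to G4 is the same interval as ascending G4 to F#5.
G to F spans seven letter names (G-A-B-C-D-E-F), so the interval is some kind of seventh.
The major seventh spans 11 semitones, and G4 to F#5 is exactly 11 semitones — so this is a major seventh.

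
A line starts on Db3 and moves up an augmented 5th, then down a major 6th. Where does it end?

C3

An augmented fifth up from Db3 is A3.
A3 down a major sixth → C3 (9 semitones).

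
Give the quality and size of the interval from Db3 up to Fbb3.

diminished third

D to F spans three letter names (D-E-F) — that makes it a third of some quality.
A major third would be 4 semitones; Db3 to Fbb3 is 2, two semitones narrower, so the interval is diminished.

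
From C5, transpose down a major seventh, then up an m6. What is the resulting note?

Down a major seventh from C5: Db4 (11 semitones down).
Db4 up a minor sixth → Bbb4 (8 semitones).

Bbb4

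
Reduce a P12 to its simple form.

perfect 5th

Subtracting seven from the interval number removes an octave: 12 − 7 = 5.
That makes a perfect twelfth a compound perfect fifth — an octave plus a perfect fifth.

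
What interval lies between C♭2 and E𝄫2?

minor third

C to E spans three letter names (C-D-E) — that makes it a third of some quality.
A major third would be 4 semitones, but Cb2 to Ebb2 is 3 — one semitone narrower, making it a minor third.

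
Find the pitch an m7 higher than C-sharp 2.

B 2

Counting seven letter names up from C lands on B.
Moving 10 semitones up from C#2 (the size of a minor seventh) reaches B2.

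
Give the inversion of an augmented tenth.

diminished 6th

First reduce the compound augmented tenth to its simple form, an augmented third.
The rule of nine gives the new number: 9 − 3 = 6, so a third becomes a sixth.
And augmented becomes diminished under inversion, so we get a diminished sixth.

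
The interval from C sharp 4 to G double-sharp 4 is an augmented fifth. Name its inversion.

diminished 4th

Inverted interval numbers add to nine, so a fifth pairs with a fourth (5 + 4 = 9).
The quality also flips — augmented becomes diminished — giving a diminished fourth.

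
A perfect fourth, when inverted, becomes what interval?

perfect 5th

Interval numbers invert to sum to nine: 4 + 5 = 9, so a fourth inverts to a fifth.
And perfect stays perfect under inversion, so we get a perfect fifth.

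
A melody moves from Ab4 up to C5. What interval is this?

A to C spans three letter names (A-B-C), so the interval is some kind of third.
Ab4 to C5 is 4 semitones, matching the major third exactly, so the quality is major.

M3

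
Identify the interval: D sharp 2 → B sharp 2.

major sixth

D to B spans six letter names (D-E-F-G-A-B) — that makes it a sixth of some quality.
The major sixth spans 9 semitones, and D#2 to B#2 is exactly 9 semitones — so this is a major sixth.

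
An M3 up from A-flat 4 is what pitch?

C 5

Counting three letter names up from A lands on C.
A major third spans 4 semitones, so from Ab4 the target pitch is C5.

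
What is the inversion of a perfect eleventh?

First reduce the compound perfect eleventh to its simple form, a perfect fourth.
Inverted interval numbers add to nine, so a fourth pairs with a fifth (4 + 5 = 9).
And perfect stays perfect under inversion, so we get a perfect fifth.

P5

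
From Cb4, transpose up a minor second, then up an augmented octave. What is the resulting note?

Up a minor second from Cb4: Dbb4 (1 semitone up).
Up an augmented octave from Dbb4: Db5 (13 semitones up).

Db5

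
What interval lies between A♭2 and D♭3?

A to D spans four letter names (A-B-C-D): a fourth.
The perfect fourth spans 5 semitones, and Ab2 to Db3 is exactly 5 semitones — so this is a perfect fourth.

P4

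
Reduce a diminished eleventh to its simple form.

diminished fourth

Take out an octave (7 from the number): 11 − 7 = 4.
That makes a diminished eleventh a compound diminished fourth — an octave plus a diminished fourth.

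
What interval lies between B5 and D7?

minor 10th

B to D spans three letter names (B-C-D), plus an octave — that makes it a tenth of some quality.
A major tenth would be 16 semitones, but B5 to D7 is 15 — one semitone narrower, making it a minor tenth.
(Equivalently, a compound minor third: a minor third plus an octave.)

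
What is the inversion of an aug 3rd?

diminished 6th

The rule of nine gives the new number: 9 − 3 = 6, so a third becomes a sixth.
Quality inverts too: augmented becomes diminished. That makes the inversion a diminished sixth.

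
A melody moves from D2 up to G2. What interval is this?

D to G spans four letter names (D-E-F-G), so the interval is some kind of fourth.
Counting semitones, D2→G2 is 5, which is the perfect fourth.

P4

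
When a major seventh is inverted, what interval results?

Interval numbers invert to sum to nine: 7 + 2 = 9, so a seventh inverts to a second.
The quality also flips — major becomes minor — giving a minor second.

m2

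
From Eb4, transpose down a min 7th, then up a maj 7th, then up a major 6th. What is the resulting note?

C#5

Eb4 down a minor seventh → F3 (10 semitones).
Up a major seventh from F3: E4 (11 semitones up).
A major sixth up from E4 is C#5.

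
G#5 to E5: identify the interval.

Descending from G#5 to E5 is the same interval as ascending E5 to G#5.
E to G spans three letter names (E-F-G) — that makes it a third of some quality.
E5 to G#5 is 4 semitones, matching the major third exactly, so the quality is major.

major third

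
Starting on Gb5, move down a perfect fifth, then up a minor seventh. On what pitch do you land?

Bbb5

Down a perfect fifth from Gb5: Cb5 (7 semitones down).
Cb5 up a minor seventh → Bbb5 (10 semitones).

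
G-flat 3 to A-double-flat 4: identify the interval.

G to A spans two letter names (G-A), plus an octave: a ninth.
A major ninth would be 14 semitones, but Gb3 to Abb4 is 13 — one semitone narrower, making it a minor ninth.
(Equivalently, a compound minor second: a minor second plus an octave.)

m9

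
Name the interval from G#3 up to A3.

G to A spans two letter names (G-A), so the interval is some kind of second.
G#3 to A3 is 1 semitone, a half step short of the major second (2), so this is minor.

m2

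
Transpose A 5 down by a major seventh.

Counting seven letter names down from A lands on B.
Moving 11 semitones down from A5 (the size of a major seventh) reaches Bb4.

B-flat 4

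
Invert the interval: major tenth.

First reduce the compound major tenth to its simple form, a major third.
Inverted interval numbers add to nine, so a third pairs with a sixth (3 + 6 = 9).
The quality also flips — major becomes minor — giving a minor sixth.

minor sixth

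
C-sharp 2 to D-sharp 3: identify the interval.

major 9th

C to D spans two letter names (C-D), plus an octave, so the interval is some kind of ninth.
C#2 to D#3 is 14 semitones, matching the major ninth exactly, so the quality is major.
(Equivalently, a compound major second: a major second plus an octave.)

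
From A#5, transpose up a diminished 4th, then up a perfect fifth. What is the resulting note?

A diminished fourth up from A#5 is D6.
Up a perfect fifth from D6: A6 (7 semitones up).

A6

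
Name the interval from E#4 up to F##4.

E to F spans two letter names (E-F): a second.
Counting semitones, E#4→F##4 is 2, which is the major second.

major second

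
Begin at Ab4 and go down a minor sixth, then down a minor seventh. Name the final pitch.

Down a minor sixth from Ab4: C4 (8 semitones down).
C4 down a minor seventh → D3 (10 semitones).

D3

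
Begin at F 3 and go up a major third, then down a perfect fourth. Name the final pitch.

A major third up from F3 is A3.
A3 down a perfect fourth → E3 (5 semitones).

E 3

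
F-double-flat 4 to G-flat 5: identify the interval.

F to G spans two letter names (F-G), plus an octave, so the interval is some kind of ninth.
A major ninth would be 14 semitones; Fbb4 to Gb5 is 15, one semitone wider, so the interval is augmented.
(Equivalently, a compound augmented second: an augmented second plus an octave.)

augmented 9th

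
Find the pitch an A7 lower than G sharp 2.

A flat 1

Counting seven letter names down from G lands on A.
An augmented seventh spans 12 semitones, so from G#2 the target pitch is Ab1.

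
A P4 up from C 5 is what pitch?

F 5

Four letter names up from C: F.
Moving 5 semitones up from C5 (the size of a perfect fourth) reaches F5.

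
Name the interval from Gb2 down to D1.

Descending from Gb2 to D1 is the same interval as ascending D1 to Gb2.
D to G spans four letter names (D-E-F-G), plus an octave — that makes it an eleventh of some quality.
A perfect eleventh would be 17 semitones; D1 to Gb2 is 16, one semitone narrower, so the interval is diminished.
(Equivalently, a compound diminished fourth: a diminished fourth plus an octave.)

diminished 11th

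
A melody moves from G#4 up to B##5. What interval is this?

G to B spans three letter names (G-A-B), plus an octave: a tenth.
G#4 to B##5 spans 17 semitones — one semitone wider than the major tenth (16) — giving an augmented tenth.
(Equivalently, a compound augmented third: an augmented third plus an octave.)

augmented tenth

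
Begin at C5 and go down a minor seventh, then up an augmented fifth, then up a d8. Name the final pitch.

A minor seventh down from C5 is D4.
An augmented fifth up from D4 is A#4.
A#4 up a diminished octave → A5 (11 semitones).

A5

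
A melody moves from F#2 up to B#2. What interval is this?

augmented fourth

F to B spans four letter names (F-G-A-B): a fourth.
The perfect fourth is 5 semitones; here we have 6, one semitone wider: augmented.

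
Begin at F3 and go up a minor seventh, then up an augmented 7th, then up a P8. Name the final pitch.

D#6

F3 up a minor seventh → Eb4 (10 semitones).
An augmented seventh up from Eb4 is D#5.
A perfect octave up from D#5 is D#6.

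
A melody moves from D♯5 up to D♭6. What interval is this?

dd8

D to D is the same letter name, plus an octave — that makes it an octave of some quality.
A perfect octave would be 12 semitones; D#5 to Db6 is 10, two semitones narrower, so the interval is doubly diminished.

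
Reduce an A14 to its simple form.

Take out an octave (7 from the number): 14 − 7 = 7.
So an augmented fourteenth is an octave plus an augmented seventh. The quality is unchanged.

augmented 7th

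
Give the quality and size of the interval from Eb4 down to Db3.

major ninth

Descending from Eb4 to Db3 is the same interval as ascending Db3 to Eb4.
D to E spans two letter names (D-E), plus an octave: a ninth.
Counting semitones, Db3→Eb4 is 14, which is the major ninth.
(Equivalently, a compound major second: a major second plus an octave.)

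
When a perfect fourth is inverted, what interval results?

Interval numbers invert to sum to nine: 4 + 5 = 9, so a fourth inverts to a fifth.
And perfect stays perfect under inversion, so we get a perfect fifth.

perfect fifth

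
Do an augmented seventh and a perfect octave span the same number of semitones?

Yes

An augmented seventh spans 12 semitones, and a perfect octave also spans 12 semitones — they're enharmonic.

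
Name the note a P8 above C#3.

C#4

The letter stays C (same as the start), shifted an octave up.
A perfect octave spans 12 semitones, so from C#3 the target pitch is C#4.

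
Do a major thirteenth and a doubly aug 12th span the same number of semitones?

Yes

A major thirteenth spans 21 semitones, and a doubly augmented twelfth also spans 21 semitones — they're enharmonic.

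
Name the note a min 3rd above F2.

The third takes the letter from F up to A.
A minor third spans 3 semitones, so from F2 the target pitch is Ab2.

Ab2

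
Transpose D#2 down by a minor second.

C##2

The second takes the letter from D down to C.
Moving 1 semitone down from D#2 (the size of a minor second) reaches C##2.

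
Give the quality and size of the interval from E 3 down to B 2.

Descending from E3 to B2 is the same interval as ascending B2 to E3.
B to E spans four letter names (B-C-D-E): a fourth.
The perfect fourth spans 5 semitones, and B2 to E3 is exactly 5 semitones — so this is a perfect fourth.

perfect fourth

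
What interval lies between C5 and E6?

M10

C to E spans three letter names (C-D-E), plus an octave, so the interval is some kind of tenth.
C5 to E6 is 16 semitones, matching the major tenth exactly, so the quality is major.
(Equivalently, a compound major third: a major third plus an octave.)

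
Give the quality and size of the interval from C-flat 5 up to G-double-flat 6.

C to G spans five letter names (C-D-E-F-G), plus an octave — that makes it a twelfth of some quality.
The perfect twelfth is 19 semitones; here we have 18, one semitone narrower: diminished.
(Equivalently, a compound diminished fifth: a diminished fifth plus an octave.)

diminished twelfth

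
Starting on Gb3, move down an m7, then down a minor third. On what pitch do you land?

Gb3 down a minor seventh → Ab2 (10 semitones).
A minor third down from Ab2 is F2.

F2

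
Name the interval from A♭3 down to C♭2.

major thirteenth

Descending from Ab3 to Cb2 is the same interval as ascending Cb2 to Ab3.
C to A spans six letter names (C-D-E-F-G-A), plus an octave: a thirteenth.
Cb2 to Ab3 is 21 semitones, matching the major thirteenth exactly, so the quality is major.
(Equivalently, a compound major sixth: a major sixth plus an octave.)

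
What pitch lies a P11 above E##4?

Counting four letter names plus an octave up from E lands on A.
A perfect eleventh is 17 semitones; 17 semitones up from E##4 gives A##5.

A##5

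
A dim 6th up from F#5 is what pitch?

Db6

The sixth takes the letter from F up to D.
A diminished sixth is 7 semitones; 7 semitones up from F#5 gives Db6.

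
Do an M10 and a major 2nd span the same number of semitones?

A major tenth spans 16 semitones; a major second spans 2 semitones. They differ by 14.

No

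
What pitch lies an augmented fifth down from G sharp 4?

C 4

The fifth takes the letter from G down to C.
An augmented fifth spans 8 semitones, so from G#4 the target pitch is C4.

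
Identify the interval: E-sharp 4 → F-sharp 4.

minor second

E to F spans two letter names (E-F): a second.
E#4 to F#4 is 1 semitone, a half step short of the major second (2), so this is minor.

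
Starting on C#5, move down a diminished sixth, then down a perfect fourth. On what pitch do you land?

B##3

Down a diminished sixth from C#5: E##4 (7 semitones down).
E##4 down a perfect fourth → B##3 (5 semitones).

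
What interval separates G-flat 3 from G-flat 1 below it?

Descending from Gb3 to Gb1 is the same interval as ascending Gb1 to Gb3.
G to G is the same letter name, plus 2 octaves — that makes it a fifteenth of some quality.
Counting semitones, Gb1→Gb3 is 24, which is the perfect fifteenth.
(Equivalently, a compound perfect octave: a perfect octave plus an octave.)

P15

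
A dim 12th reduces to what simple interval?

Subtracting seven from the interval number removes an octave: 12 − 7 = 5.
Quality carries through unchanged, so the simple form is a diminished fifth.

diminished fifth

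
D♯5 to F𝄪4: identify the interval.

m6

Descending from D#5 to F##4 is the same interval as ascending F##4 to D#5.
F to D spans six letter names (F-G-A-B-C-D) — that makes it a sixth of some quality.
A major sixth would be 9 semitones, but F##4 to D#5 is 8 — one semitone narrower, making it a minor sixth.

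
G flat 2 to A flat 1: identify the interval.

Descending from Gb2 to Ab1 is the same interval as ascending Ab1 to Gb2.
A to G spans seven letter names (A-B-C-D-E-F-G), so the interval is some kind of seventh.
At 10 semitones, Ab1→Gb2 falls one short of a major seventh: minor.

minor 7th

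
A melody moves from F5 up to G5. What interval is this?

F to G spans two letter names (F-G): a second.
Counting semitones, F5→G5 is 2, which is the major second.

major 2nd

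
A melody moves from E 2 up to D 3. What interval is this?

minor seventh

E to D spans seven letter names (E-F-G-A-B-C-D), so the interval is some kind of seventh.
A major seventh would be 11 semitones, but E2 to D3 is 10 — one semitone narrower, making it a minor seventh.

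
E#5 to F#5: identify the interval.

minor second

E to F spans two letter names (E-F): a second.
At 1 semitone, E#5→F#5 falls one short of a major second: minor.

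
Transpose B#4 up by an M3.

D##5

Three letter names up from B: D.
Moving 4 semitones up from B#4 (the size of a major third) reaches D##5.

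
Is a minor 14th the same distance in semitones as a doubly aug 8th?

No

A minor fourteenth spans 22 semitones; a doubly augmented octave spans 14 semitones. They differ by 8.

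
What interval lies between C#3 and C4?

C to C is the same letter name, plus an octave — that makes it an octave of some quality.
The perfect octave is 12 semitones; here we have 11, one semitone narrower: diminished.

diminished octave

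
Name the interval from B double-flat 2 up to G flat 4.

B to G spans six letter names (B-C-D-E-F-G), plus an octave: a thirteenth.
Counting semitones, Bbb2→Gb4 is 21, which is the major thirteenth.
(Equivalently, a compound major sixth: a major sixth plus an octave.)

major thirteenth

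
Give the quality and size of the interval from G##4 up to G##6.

P15

G to G is the same letter name, plus 2 octaves: a fifteenth.
G##4 to G##6 is 24 semitones, matching the perfect fifteenth exactly, so the quality is perfect.
(Equivalently, a compound perfect octave: a perfect octave plus an octave.)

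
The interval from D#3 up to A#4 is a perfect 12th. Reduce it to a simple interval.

Take out an octave (7 from the number): 12 − 7 = 5.
That makes a perfect twelfth a compound perfect fifth — an octave plus a perfect fifth.

P5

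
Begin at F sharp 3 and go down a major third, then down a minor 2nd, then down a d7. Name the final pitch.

Down a major third from F#3: D3 (4 semitones down).
A minor second down from D3 is C#3.
A diminished seventh down from C#3 is D##2.

D double-sharp 2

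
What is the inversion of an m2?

Interval numbers invert to sum to nine: 2 + 7 = 9, so a second inverts to a seventh.
Quality inverts too: minor becomes major. That makes the inversion a major seventh.

major 7th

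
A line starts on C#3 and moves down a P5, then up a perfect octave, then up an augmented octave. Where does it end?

Down a perfect fifth from C#3: F#2 (7 semitones down).
Up a perfect octave from F#2: F#3 (12 semitones up).
An augmented octave up from F#3 is F##4.

F##4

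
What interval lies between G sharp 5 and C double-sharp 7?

A11

G to C spans four letter names (G-A-B-C), plus an octave, so the interval is some kind of eleventh.
The perfect eleventh is 17 semitones; here we have 18, one semitone wider: augmented.
(Equivalently, a compound augmented fourth: an augmented fourth plus an octave.)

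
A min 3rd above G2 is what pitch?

The third takes the letter from G up to B.
A minor third is 3 semitones; 3 semitones up from G2 gives Bb2.

Bb2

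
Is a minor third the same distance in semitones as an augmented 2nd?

Yes

Both span 3 semitones: a minor third and an augmented second are the same chromatic distance.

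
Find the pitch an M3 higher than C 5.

Counting three letter names up from C lands on E.
Moving 4 semitones up from C5 (the size of a major third) reaches E5.

E 5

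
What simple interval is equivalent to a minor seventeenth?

Take out 2 octaves (14 from the number): 17 − 14 = 3.
So a minor seventeenth is 2 octaves plus a minor third. The quality is unchanged.

m3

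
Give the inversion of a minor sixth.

M3

Interval numbers invert to sum to nine: 6 + 3 = 9, so a sixth inverts to a third.
The quality also flips — minor becomes major — giving a major third.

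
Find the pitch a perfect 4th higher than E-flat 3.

A-flat 3

Counting four letter names up from E lands on A.
Moving 5 semitones up from Eb3 (the size of a perfect fourth) reaches Ab3.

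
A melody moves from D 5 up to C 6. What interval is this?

minor seventh

D to C spans seven letter names (D-E-F-G-A-B-C) — that makes it a seventh of some quality.
D5 to C6 is 10 semitones, a half step short of the major seventh (11), so this is minor.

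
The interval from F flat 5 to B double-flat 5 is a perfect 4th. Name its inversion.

The rule of nine gives the new number: 9 − 4 = 5, so a fourth becomes a fifth.
The quality also flips — perfect stays perfect — giving a perfect fifth.

perfect 5th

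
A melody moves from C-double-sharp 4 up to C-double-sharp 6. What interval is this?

C to C is the same letter name, plus 2 octaves: a fifteenth.
C##4 to C##6 is 24 semitones, matching the perfect fifteenth exactly, so the quality is perfect.
(Equivalently, a compound perfect octave: a perfect octave plus an octave.)

perfect fifteenth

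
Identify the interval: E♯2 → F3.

E to F spans two letter names (E-F), plus an octave — that makes it a ninth of some quality.
A major ninth would be 14 semitones; E#2 to F3 is 12, two semitones narrower, so the interval is diminished.

diminished 9th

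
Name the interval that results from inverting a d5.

Inverted interval numbers add to nine, so a fifth pairs with a fourth (5 + 4 = 9).
The quality also flips — diminished becomes augmented — giving an augmented fourth.

augmented 4th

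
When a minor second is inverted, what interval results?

Interval numbers invert to sum to nine: 2 + 7 = 9, so a second inverts to a seventh.
And minor becomes major under inversion, so we get a major seventh.

major 7th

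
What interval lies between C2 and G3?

C to G spans five letter names (C-D-E-F-G), plus an octave, so the interval is some kind of twelfth.
Counting semitones, C2→G3 is 19, which is the perfect twelfth.
(Equivalently, a compound perfect fifth: a perfect fifth plus an octave.)

perfect 12th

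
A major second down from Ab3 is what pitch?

Gb3

Two letter names down from A: G.
Moving 2 semitones down from Ab3 (the size of a major second) reaches Gb3.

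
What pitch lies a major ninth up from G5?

The ninth's letter: G up two letter names plus an octave → A.
A major ninth is 14 semitones; 14 semitones up from G5 gives A6.

A6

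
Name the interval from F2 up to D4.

major 13th

F to D spans six letter names (F-G-A-B-C-D), plus an octave — that makes it a thirteenth of some quality.
Counting semitones, F2→D4 is 21, which is the major thirteenth.
(Equivalently, a compound major sixth: a major sixth plus an octave.)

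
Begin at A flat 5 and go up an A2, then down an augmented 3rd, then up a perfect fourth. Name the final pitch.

C flat 6

An augmented second up from Ab5 is B5.
An augmented third down from B5 is Gb5.
Up a perfect fourth from Gb5: Cb6 (5 semitones up).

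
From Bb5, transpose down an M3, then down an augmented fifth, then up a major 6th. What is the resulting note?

Abb5

Down a major third from Bb5: Gb5 (4 semitones down).
An augmented fifth down from Gb5 is Cbb5.
Cbb5 up a major sixth → Abb5 (9 semitones).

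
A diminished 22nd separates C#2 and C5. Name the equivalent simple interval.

diminished octave

Take out 2 octaves (14 from the number): 22 − 14 = 8.
So a diminished twenty-second is 2 octaves plus a diminished octave. The quality is unchanged.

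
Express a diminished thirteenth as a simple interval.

Each octave removed subtracts seven from the number: 13 − 7 = 6.
That makes a diminished thirteenth a compound diminished sixth — an octave plus a diminished sixth.

diminished sixth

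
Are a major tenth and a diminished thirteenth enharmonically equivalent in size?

A major tenth spans 16 semitones; a diminished thirteenth spans 19 semitones. They differ by 3.

No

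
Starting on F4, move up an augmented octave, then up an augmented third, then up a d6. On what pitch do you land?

F#6

An augmented octave up from F4 is F#5.
F#5 up an augmented third → A##5 (5 semitones).
Up a diminished sixth from A##5: F#6 (7 semitones up).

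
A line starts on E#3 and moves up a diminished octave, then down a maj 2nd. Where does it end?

A diminished octave up from E#3 is E4.
Down a major second from E4: D4 (2 semitones down).

D4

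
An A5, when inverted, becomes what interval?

The rule of nine gives the new number: 9 − 5 = 4, so a fifth becomes a fourth.
The quality also flips — augmented becomes diminished — giving a diminished fourth.

diminished fourth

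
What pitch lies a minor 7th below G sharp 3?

A sharp 2

Seven letter names down from G: A.
A minor seventh spans 10 semitones, so from G#3 the target pitch is A#2.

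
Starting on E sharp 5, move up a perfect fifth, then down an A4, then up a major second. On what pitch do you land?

A perfect fifth up from E#5 is B#5.
An augmented fourth down from B#5 is F#5.
A major second up from F#5 is G#5.

G sharp 5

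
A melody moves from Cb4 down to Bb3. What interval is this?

m2

Descending from Cb4 to Bb3 is the same interval as ascending Bb3 to Cb4.
B to C spans two letter names (B-C) — that makes it a second of some quality.
A major second would be 2 semitones, but Bb3 to Cb4 is 1 — one semitone narrower, making it a minor second.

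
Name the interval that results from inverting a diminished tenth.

First reduce the compound diminished tenth to its simple form, a diminished third.
Interval numbers invert to sum to nine: 3 + 6 = 9, so a third inverts to a sixth.
The quality also flips — diminished becomes augmented — giving an augmented sixth.

augmented 6th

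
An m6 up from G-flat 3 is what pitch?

Counting six letter names up from G lands on E.
Moving 8 semitones up from Gb3 (the size of a minor sixth) reaches Ebb4.

E-double-flat 4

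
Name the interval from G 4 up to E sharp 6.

G to E spans six letter names (G-A-B-C-D-E), plus an octave — that makes it a thirteenth of some quality.
The major thirteenth is 21 semitones; here we have 22, one semitone wider: augmented.
(Equivalently, a compound augmented sixth: an augmented sixth plus an octave.)

A13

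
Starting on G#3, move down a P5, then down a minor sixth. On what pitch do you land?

E#2

A perfect fifth down from G#3 is C#3.
C#3 down a minor sixth → E#2 (8 semitones).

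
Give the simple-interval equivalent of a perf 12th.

perfect 5th

Subtracting seven from the interval number removes an octave: 12 − 7 = 5.
Quality carries through unchanged, so the simple form is a perfect fifth.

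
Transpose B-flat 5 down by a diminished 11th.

Counting four letter names plus an octave down from B lands on F.
Moving 16 semitones down from Bb5 (the size of a diminished eleventh) reaches F#4.

F-sharp 4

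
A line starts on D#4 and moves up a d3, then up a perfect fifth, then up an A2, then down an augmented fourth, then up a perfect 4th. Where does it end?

A diminished third up from D#4 is F4.
Up a perfect fifth from F4: C5 (7 semitones up).
An augmented second up from C5 is D#5.
An augmented fourth down from D#5 is A4.
A4 up a perfect fourth → D5 (5 semitones).

D5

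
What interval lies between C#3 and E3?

m3

C to E spans three letter names (C-D-E) — that makes it a third of some quality.
C#3 to E3 is 3 semitones, a half step short of the major third (4), so this is minor.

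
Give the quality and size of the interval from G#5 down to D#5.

Descending from G#5 to D#5 is the same interval as ascending D#5 to G#5.
D to G spans four letter names (D-E-F-G), so the interval is some kind of fourth.
Counting semitones, D#5→G#5 is 5, which is the perfect fourth.

perfect fourth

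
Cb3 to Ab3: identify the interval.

C to A spans six letter names (C-D-E-F-G-A) — that makes it a sixth of some quality.
Counting semitones, Cb3→Ab3 is 9, which is the major sixth.

major sixth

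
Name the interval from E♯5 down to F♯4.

M7

Descending from E#5 to F#4 is the same interval as ascending F#4 to E#5.
F to E spans seven letter names (F-G-A-B-C-D-E): a seventh.
The major seventh spans 11 semitones, and F#4 to E#5 is exactly 11 semitones — so this is a major seventh.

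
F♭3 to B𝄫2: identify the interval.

Descending from Fb3 to Bbb2 is the same interval as ascending Bbb2 to Fb3.
B to F spans five letter names (B-C-D-E-F), so the interval is some kind of fifth.
Bbb2 to Fb3 is 7 semitones, matching the perfect fifth exactly, so the quality is perfect.

perfect fifth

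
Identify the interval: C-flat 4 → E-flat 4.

major 3rd

C to E spans three letter names (C-D-E): a third.
Cb4 to Eb4 is 4 semitones, matching the major third exactly, so the quality is major.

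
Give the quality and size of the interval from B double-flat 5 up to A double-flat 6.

minor seventh

B to A spans seven letter names (B-C-D-E-F-G-A) — that makes it a seventh of some quality.
Bbb5 to Abb6 is 10 semitones, a half step short of the major seventh (11), so this is minor.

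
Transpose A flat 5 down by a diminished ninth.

G sharp 4

Counting two letter names plus an octave down from A lands on G.
A diminished ninth is 12 semitones; 12 semitones down from Ab5 gives G#4.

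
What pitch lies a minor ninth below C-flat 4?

B-flat 2

Two letters down from C (plus an octave) reaches B.
A minor ninth is 13 semitones; 13 semitones down from Cb4 gives Bb2.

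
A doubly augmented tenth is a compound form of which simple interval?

Each octave removed subtracts seven from the number: 10 − 7 = 3.
Quality carries through unchanged, so the simple form is a doubly augmented third.

doubly augmented third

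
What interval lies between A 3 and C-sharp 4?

A to C spans three letter names (A-B-C), so the interval is some kind of third.
The major third spans 4 semitones, and A3 to C#4 is exactly 4 semitones — so this is a major third.

major third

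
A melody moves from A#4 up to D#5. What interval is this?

P4

A to D spans four letter names (A-B-C-D) — that makes it a fourth of some quality.
Counting semitones, A#4→D#5 is 5, which is the perfect fourth.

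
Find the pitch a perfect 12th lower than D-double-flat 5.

The twelfth's letter: D down five letter names plus an octave → G.
Moving 19 semitones down from Dbb5 (the size of a perfect twelfth) reaches Gbb3.

G-double-flat 3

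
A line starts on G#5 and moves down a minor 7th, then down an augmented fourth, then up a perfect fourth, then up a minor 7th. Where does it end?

G5

G#5 down a minor seventh → A#4 (10 semitones).
A#4 down an augmented fourth → E4 (6 semitones).
E4 up a perfect fourth → A4 (5 semitones).
A4 up a minor seventh → G5 (10 semitones).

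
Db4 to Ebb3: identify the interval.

M7

Descending from Db4 to Ebb3 is the same interval as ascending Ebb3 to Db4.
E to D spans seven letter names (E-F-G-A-B-C-D) — that makes it a seventh of some quality.
Ebb3 to Db4 is 11 semitones, matching the major seventh exactly, so the quality is major.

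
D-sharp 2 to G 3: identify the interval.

D to G spans four letter names (D-E-F-G), plus an octave: an eleventh.
A perfect eleventh would be 17 semitones; D#2 to G3 is 16, one semitone narrower, so the interval is diminished.
(Equivalently, a compound diminished fourth: a diminished fourth plus an octave.)

d11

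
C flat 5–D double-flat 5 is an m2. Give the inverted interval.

The rule of nine gives the new number: 9 − 2 = 7, so a second becomes a seventh.
Quality inverts too: minor becomes major. That makes the inversion a major seventh.

major 7th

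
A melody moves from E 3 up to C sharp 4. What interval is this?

major sixth

E to C spans six letter names (E-F-G-A-B-C), so the interval is some kind of sixth.
Counting semitones, E3→C#4 is 9, which is the major sixth.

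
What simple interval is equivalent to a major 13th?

M6

Take out an octave (7 from the number): 13 − 7 = 6.
So a major thirteenth is an octave plus a major sixth. The quality is unchanged.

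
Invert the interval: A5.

The rule of nine gives the new number: 9 − 5 = 4, so a fifth becomes a fourth.
And augmented becomes diminished under inversion, so we get a diminished fourth.

diminished fourth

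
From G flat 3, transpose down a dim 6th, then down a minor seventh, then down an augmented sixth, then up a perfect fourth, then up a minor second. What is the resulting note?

B double-flat 1

Down a diminished sixth from Gb3: B2 (7 semitones down).
B2 down a minor seventh → C#2 (10 semitones).
An augmented sixth down from C#2 is Eb1.
Up a perfect fourth from Eb1: Ab1 (5 semitones up).
Up a minor second from Ab1: Bbb1 (1 semitone up).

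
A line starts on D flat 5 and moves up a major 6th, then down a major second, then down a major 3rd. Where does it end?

F flat 5

Db5 up a major sixth → Bb5 (9 semitones).
Bb5 down a major second → Ab5 (2 semitones).
A major third down from Ab5 is Fb5.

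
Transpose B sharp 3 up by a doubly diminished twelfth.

F 5

The twelfth's letter: B up five letter names plus an octave → F.
Moving 17 semitones up from B#3 (the size of a doubly diminished twelfth) reaches F5.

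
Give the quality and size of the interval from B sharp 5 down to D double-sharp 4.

minor thirteenth

Descending from B#5 to D##4 is the same interval as ascending D##4 to B#5.
D to B spans six letter names (D-E-F-G-A-B), plus an octave: a thirteenth.
D##4 to B#5 is 20 semitones, a half step short of the major thirteenth (21), so this is minor.
(Equivalently, a compound minor sixth: a minor sixth plus an octave.)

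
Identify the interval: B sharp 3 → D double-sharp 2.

Descending from B#3 to D##2 is the same interval as ascending D##2 to B#3.
D to B spans six letter names (D-E-F-G-A-B), plus an octave: a thirteenth.
A major thirteenth would be 21 semitones, but D##2 to B#3 is 20 — one semitone narrower, making it a minor thirteenth.
(Equivalently, a compound minor sixth: a minor sixth plus an octave.)

minor thirteenth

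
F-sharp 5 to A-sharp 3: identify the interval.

minor 13th

Descending from F#5 to A#3 is the same interval as ascending A#3 to F#5.
A to F spans six letter names (A-B-C-D-E-F), plus an octave, so the interval is some kind of thirteenth.
A major thirteenth would be 21 semitones, but A#3 to F#5 is 20 — one semitone narrower, making it a minor thirteenth.
(Equivalently, a compound minor sixth: a minor sixth plus an octave.)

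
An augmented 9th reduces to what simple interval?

augmented 2nd

Take out an octave (7 from the number): 9 − 7 = 2.
That makes an augmented ninth a compound augmented second — an octave plus an augmented second.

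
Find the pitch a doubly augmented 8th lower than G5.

The letter stays G (same as the start), shifted an octave down.
A doubly augmented octave is 14 semitones; 14 semitones down from G5 gives Gbb4.

Gbb4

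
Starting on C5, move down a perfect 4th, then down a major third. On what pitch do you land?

Eb4

C5 down a perfect fourth → G4 (5 semitones).
Down a major third from G4: Eb4 (4 semitones down).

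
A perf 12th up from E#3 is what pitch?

B#4

Counting five letter names plus an octave up from E lands on B.
A perfect twelfth is 19 semitones; 19 semitones up from E#3 gives B#4.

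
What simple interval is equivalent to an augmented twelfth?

augmented 5th

Each octave removed subtracts seven from the number: 12 − 7 = 5.
Quality carries through unchanged, so the simple form is an augmented fifth.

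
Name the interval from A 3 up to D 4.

perfect fourth

A to D spans four letter names (A-B-C-D): a fourth.
The perfect fourth spans 5 semitones, and A3 to D4 is exactly 5 semitones — so this is a perfect fourth.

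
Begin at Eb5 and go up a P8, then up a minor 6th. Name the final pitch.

Up a perfect octave from Eb5: Eb6 (12 semitones up).
Up a minor sixth from Eb6: Cb7 (8 semitones up).

Cb7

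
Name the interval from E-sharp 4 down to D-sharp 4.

Descending from E#4 to D#4 is the same interval as ascending D#4 to E#4.
D to E spans two letter names (D-E), so the interval is some kind of second.
D#4 to E#4 is 2 semitones, matching the major second exactly, so the quality is major.

major second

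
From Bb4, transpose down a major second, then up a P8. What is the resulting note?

Ab5

Down a major second from Bb4: Ab4 (2 semitones down).
Ab4 up a perfect octave → Ab5 (12 semitones).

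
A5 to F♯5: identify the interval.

minor third

Descending from A5 to F#5 is the same interval as ascending F#5 to A5.
F to A spans three letter names (F-G-A) — that makes it a third of some quality.
F#5 to A5 is 3 semitones, a half step short of the major third (4), so this is minor.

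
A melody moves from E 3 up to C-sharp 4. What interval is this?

major 6th

E to C spans six letter names (E-F-G-A-B-C) — that makes it a sixth of some quality.
Counting semitones, E3→C#4 is 9, which is the major sixth.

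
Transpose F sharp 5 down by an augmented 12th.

B flat 3

Five letters down from F (plus an octave) reaches B.
An augmented twelfth is 20 semitones; 20 semitones down from F#5 gives Bb3.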